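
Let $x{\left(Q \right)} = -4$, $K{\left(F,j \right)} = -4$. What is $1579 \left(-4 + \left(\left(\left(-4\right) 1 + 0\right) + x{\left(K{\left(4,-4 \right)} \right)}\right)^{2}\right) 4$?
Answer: $378960$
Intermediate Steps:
$1579 \left(-4 + \left(\left(\left(-4\right) 1 + 0\right) + x{\left(K{\left(4,-4 \right)} \right)}\right)^{2}\right) 4 = 1579 \left(-4 + \left(\left(\left(-4\right) 1 + 0\right) - 4\right)^{2}\right) 4 = 1579 \left(-4 + \left(\left(-4 + 0\right) - 4\right)^{2}\right) 4 = 1579 \left(-4 + \left(-4 - 4\right)^{2}\right) 4 = 1579 \left(-4 + \left(-8\right)^{2}\right) 4 = 1579 \left(-4 + 64\right) 4 = 1579 \cdot 60 \cdot 4 = 1579 \cdot 240 = 378960$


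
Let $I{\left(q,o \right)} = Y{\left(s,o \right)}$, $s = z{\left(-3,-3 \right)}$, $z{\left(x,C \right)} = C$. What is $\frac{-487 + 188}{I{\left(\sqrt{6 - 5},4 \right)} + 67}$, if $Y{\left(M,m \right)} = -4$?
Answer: $- \frac{299}{63} \approx -4.746$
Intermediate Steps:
$s = -3$
$I{\left(q,o \right)} = -4$
$\frac{-487 + 188}{I{\left(\sqrt{6 - 5},4 \right)} + 67} = \frac{-487 + 188}{-4 + 67} = - \frac{299}{63}$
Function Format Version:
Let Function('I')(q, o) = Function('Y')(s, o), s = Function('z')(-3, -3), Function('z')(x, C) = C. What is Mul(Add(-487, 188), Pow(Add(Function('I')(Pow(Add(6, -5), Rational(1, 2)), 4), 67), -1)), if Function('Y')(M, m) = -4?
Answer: Rational(-299, 63) ≈ -4.7460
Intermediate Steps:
s = -3
Function('I')(q, o) = -4
Mul(Add(-487, 188), Pow(Add(Function('I')(Pow(Add(6, -5), Rational(1, 2)), 4), 67), -1)) = Mul(Add(-487, 188), Pow(Add(-4, 67), -1)) = Mul(-299, Pow(63, -1)) = Mul(-299, Rational(1, 63)) = Rational(-299, 63)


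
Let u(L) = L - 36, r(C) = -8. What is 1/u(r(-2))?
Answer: -1/44 ≈ -0.022727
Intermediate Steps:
u(L) = -36 + L
1/u(r(-2)) = 1/(-36 - 8) = 1/(-44) = -1/44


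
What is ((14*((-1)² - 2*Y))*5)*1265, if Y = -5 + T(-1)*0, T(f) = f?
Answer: 974050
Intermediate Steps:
Y = -5 (Y = -5 - 1*0 = -5 + 0 = -5)
((14*((-1)² - 2*Y))*5)*1265 = ((14*((-1)² - 2*(-5)))*5)*1265 = ((14*(1 + 10))*5)*1265 = ((14*11)*5)*1265 = (154*5)*1265 = 770*1265 = 974050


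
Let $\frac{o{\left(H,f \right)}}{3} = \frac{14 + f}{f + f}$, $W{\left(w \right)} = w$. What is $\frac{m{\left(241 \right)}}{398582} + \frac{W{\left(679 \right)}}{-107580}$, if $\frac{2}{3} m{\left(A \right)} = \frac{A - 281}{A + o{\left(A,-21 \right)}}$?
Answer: $- \frac{21788444429}{3451795850580} \approx -0.0063122$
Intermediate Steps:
$o{\left(H,f \right)} = \frac{3 \left(14 + f\right)}{2 f}$ ($o{\left(H,f \right)} = 3 \frac{14 + f}{f + f} = 3 \frac{14 + f}{2 f} = \frac{3 \left(14 + f\right)}{2 f}$)
$m{\left(A \right)} = \frac{3 \left(-281 + A\right)}{2 \left(\frac{1}{2} + A\right)}$ ($m{\left(A \right)} = \frac{3 \frac{A - 281}{A + \left(\frac{3}{2} + \frac{21}{-21}\right)}}{2} = \frac{3 \frac{-281 + A}{A + \left(\frac{3}{2} + 21 \left(- \frac{1}{21}\right)\right)}}{2} = \frac{3 \frac{-281 + A}{A + \left(\frac{3}{2} - 1\right)}}{2} = \frac{3 \frac{-281 + A}{A + \frac{1}{2}}}{2} = \frac{3 \frac{-281 + A}{\frac{1}{2} + A}}{2} = \frac{3 \left(-281 + A\right)}{2 \left(\frac{1}{2} + A\right)}$)
$\frac{m{\left(241 \right)}}{398582} + \frac{W{\left(679 \right)}}{-107580} = \frac{3 \frac{1}{1 + 2 \cdot 241} \left(-281 + 241\right)}{398582} + \frac{679}{-107580} = 3 \frac{1}{1 + 482} \left(-40\right) \frac{1}{398582} + 679 \left(- \frac{1}{107580}\right) = 3 \cdot \frac{1}{483} \left(-40\right) \frac{1}{398582} - \frac{679}{107580} = \left(- \frac{40}{161}\right) \frac{1}{398582} - \frac{679}{107580} = - \frac{20}{32085851} - \frac{679}{107580} = - \frac{21788444429}{3451795850580}$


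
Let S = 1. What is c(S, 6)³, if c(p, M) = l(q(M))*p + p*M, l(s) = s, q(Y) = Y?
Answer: 1728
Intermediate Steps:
c(p, M) = 2*M*p (c(p, M) = M*p + p*M = M*p + M*p = 2*M*p)
c(S, 6)³ = (2*6*1)³ = 12³ = 1728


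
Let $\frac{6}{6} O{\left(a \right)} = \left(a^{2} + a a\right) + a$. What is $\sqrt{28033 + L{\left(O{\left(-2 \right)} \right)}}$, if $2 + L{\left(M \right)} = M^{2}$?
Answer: $\sqrt{28067} \approx 167.53$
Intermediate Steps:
$O{\left(a \right)} = a + 2 a^{2}$ ($O{\left(a \right)} = \left(a^{2} + a a\right) + a = \left(a^{2} + a^{2}\right) + a = 2 a^{2} + a = a + 2 a^{2}$)
$L{\left(M \right)} = -2 + M^{2}$
$\sqrt{28033 + L{\left(O{\left(-2 \right)} \right)}} = \sqrt{28033 - \left(2 - \left(- 2 \left(1 + 2 \left(-2\right)\right)\right)^{2}\right)} = \sqrt{28033 - \left(2 - \left(- 2 \left(1 - 4\right)\right)^{2}\right)} = \sqrt{28033 - \left(2 - \left(\left(-2\right) \left(-3\right)\right)^{2}\right)} = \sqrt{28033 - \left(2 - 6^{2}\right)} = \sqrt{28033 + \left(-2 + 36\right)} = \sqrt{28033 + 34} = \sqrt{28067}$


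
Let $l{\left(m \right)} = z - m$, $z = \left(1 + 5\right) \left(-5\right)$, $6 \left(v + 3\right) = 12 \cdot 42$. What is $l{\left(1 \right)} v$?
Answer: $-2511$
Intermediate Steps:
$v = 81$ ($v = -3 + \frac{12 \cdot 42}{6} = -3 + \frac{1}{6} \cdot 504 = -3 + 84 = 81$)
$z = -30$ ($z = 6 \left(-5\right) = -30$)
$l{\left(m \right)} = -30 - m$
$l{\left(1 \right)} v = \left(-30 - 1\right) 81 = \left(-31\right) 81 = -2511$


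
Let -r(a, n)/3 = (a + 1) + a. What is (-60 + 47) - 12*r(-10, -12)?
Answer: -697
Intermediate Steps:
r(a, n) = -3 - 6*a (r(a, n) = -3*((a + 1) + a) = -3*((1 + a) + a) = -3*(1 + 2*a) = -3 - 6*a)
(-60 + 47) - 12*r(-10, -12) = (-60 + 47) - 12*(-3 - 6*(-10)) = -13 - 12*(-3 + 60) = -13 - 12*57 = -13 - 684 = -697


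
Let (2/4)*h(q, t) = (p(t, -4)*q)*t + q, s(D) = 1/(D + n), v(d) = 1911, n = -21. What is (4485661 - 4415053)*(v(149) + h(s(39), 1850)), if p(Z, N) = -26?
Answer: -242420800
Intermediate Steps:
s(D) = 1/(-21 + D) (s(D) = 1/(D - 21) = 1/(-21 + D))
h(q, t) = 2*q - 52*q*t (h(q, t) = 2*((-26*q)*t + q) = 2*(-26*q*t + q) = 2*(q - 26*q*t) = 2*q - 52*q*t)
(4485661 - 4415053)*(v(149) + h(s(39), 1850)) = (4485661 - 4415053)*(1911 + 2*(1 - 26*1850)/(-21 + 39)) = 70608*(1911 + 2*(1 - 48100)/18) = 70608*(1911 + 2*(1/18)*(-48099)) = 70608*(1911 - 16033/3) = 70608*(-10300/3) = -242420800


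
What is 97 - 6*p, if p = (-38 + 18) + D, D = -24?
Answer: 361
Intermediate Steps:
p = -44 (p = (-38 + 18) - 24 = -20 - 24 = -44)
97 - 6*p = 97 - 6*(-44) = 97 + 264 = 361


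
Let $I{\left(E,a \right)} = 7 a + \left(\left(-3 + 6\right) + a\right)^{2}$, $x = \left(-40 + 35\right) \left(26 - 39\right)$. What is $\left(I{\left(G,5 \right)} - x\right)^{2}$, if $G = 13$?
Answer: $1156$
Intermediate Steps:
$x = 65$ ($x = \left(-5\right) \left(-13\right) = 65$)
$I{\left(E,a \right)} = \left(3 + a\right)^{2} + 7 a$ ($I{\left(E,a \right)} = 7 a + \left(3 + a\right)^{2} = \left(3 + a\right)^{2} + 7 a$)
$\left(I{\left(G,5 \right)} - x\right)^{2} = \left(\left(\left(3 + 5\right)^{2} + 7 \cdot 5\right) - 65\right)^{2} = \left(\left(8^{2} + 35\right) - 65\right)^{2} = \left(\left(64 + 35\right) - 65\right)^{2} = \left(99 - 65\right)^{2} = 34^{2} = 1156$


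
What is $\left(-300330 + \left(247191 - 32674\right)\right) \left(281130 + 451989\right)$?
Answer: $-62911140747$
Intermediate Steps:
$\left(-300330 + \left(247191 - 32674\right)\right) \left(281130 + 451989\right) = \left(-300330 + 214517\right) 733119 = \left(-85813\right) 733119 = -62911140747$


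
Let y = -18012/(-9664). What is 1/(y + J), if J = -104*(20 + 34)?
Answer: -2416/13563753 ≈ -0.00017812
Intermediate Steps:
y = 4503/2416 (y = -18012*(-1/9664) = 4503/2416 ≈ 1.8638)
J = -5616 (J = -104*54 = -5616)
1/(y + J) = 1/(4503/2416 - 5616) = 1/(-13563753/2416) = -2416/13563753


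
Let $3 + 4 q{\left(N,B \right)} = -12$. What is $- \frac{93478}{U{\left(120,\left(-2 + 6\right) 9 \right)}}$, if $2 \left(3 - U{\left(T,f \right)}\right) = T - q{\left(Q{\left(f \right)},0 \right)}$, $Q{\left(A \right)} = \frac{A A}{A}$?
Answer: $\frac{747824}{471} \approx 1587.7$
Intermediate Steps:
$Q{\left(A \right)} = A$ ($Q{\left(A \right)} = \frac{A^{2}}{A} = A$)
$q{\left(N,B \right)} = - \frac{15}{4}$ ($q{\left(N,B \right)} = - \frac{3}{4} + \frac{1}{4} \left(-12\right) = - \frac{3}{4} - 3 = - \frac{15}{4}$)
$U{\left(T,f \right)} = \frac{9}{8} - \frac{T}{2}$ ($U{\left(T,f \right)} = 3 - \frac{T - - \frac{15}{4}}{2} = 3 - \frac{T + \frac{15}{4}}{2} = 3 - \frac{\frac{15}{4} + T}{2} = 3 - \left(\frac{15}{8} + \frac{T}{2}\right) = \frac{9}{8} - \frac{T}{2}$)
$- \frac{93478}{U{\left(120,\left(-2 + 6\right) 9 \right)}} = - \frac{93478}{\frac{9}{8} - 60} = - \frac{93478}{- \frac{471}{8}} = \left(-93478\right) \left(- \frac{8}{471}\right) = \frac{747824}{471}$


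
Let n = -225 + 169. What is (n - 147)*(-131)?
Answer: 26593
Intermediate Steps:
n = -56
(n - 147)*(-131) = (-56 - 147)*(-131) = -203*(-131) = 26593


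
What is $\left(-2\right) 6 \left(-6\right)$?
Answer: $72$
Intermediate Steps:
$\left(-2\right) 6 \left(-6\right) = \left(-12\right) \left(-6\right) = 72$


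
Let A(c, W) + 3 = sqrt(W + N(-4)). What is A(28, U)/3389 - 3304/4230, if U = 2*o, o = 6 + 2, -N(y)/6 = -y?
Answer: -5604973/7167735 + 2*I*sqrt(2)/3389 ≈ -0.78197 + 0.00083459*I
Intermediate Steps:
N(y) = 6*y (N(y) = -(-6)*y = 6*y)
o = 8
U = 16 (U = 2*8 = 16)
A(c, W) = -3 + sqrt(-24 + W) (A(c, W) = -3 + sqrt(W + 6*(-4)) = -3 + sqrt(W - 24) = -3 + sqrt(-24 + W))
A(28, U)/3389 - 3304/4230 = (-3 + sqrt(-24 + 16))/3389 - 3304/4230 = (-3 + sqrt(-8))*(1/3389) - 3304*1/4230 = (-3 + 2*I*sqrt(2))*(1/3389) - 1652/2115 = (-3/3389 + 2*I*sqrt(2)/3389) - 1652/2115 = -5604973/7167735 + 2*I*sqrt(2)/3389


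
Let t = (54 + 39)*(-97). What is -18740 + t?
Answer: -27761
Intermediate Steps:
t = -9021 (t = 93*(-97) = -9021)
-18740 + t = -18740 - 9021 = -27761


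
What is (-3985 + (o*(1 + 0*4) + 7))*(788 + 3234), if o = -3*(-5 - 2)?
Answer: -15915054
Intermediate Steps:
o = 21 (o = -3*(-7) = 21)
(-3985 + (o*(1 + 0*4) + 7))*(788 + 3234) = (-3985 + (21*(1 + 0*4) + 7))*(788 + 3234) = (-3985 + (21*(1 + 0) + 7))*4022 = (-3985 + (21*1 + 7))*4022 = (-3985 + (21 + 7))*4022 = (-3985 + 28)*4022 = -3957*4022 = -15915054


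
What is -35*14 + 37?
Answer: -453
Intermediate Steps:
-35*14 + 37 = -490 + 37 = -453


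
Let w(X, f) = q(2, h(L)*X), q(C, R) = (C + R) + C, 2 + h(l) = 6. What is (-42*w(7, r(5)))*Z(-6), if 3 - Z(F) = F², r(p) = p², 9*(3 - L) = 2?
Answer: 44352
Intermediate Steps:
L = 25/9 (L = 3 - ⅑*2 = 3 - 2/9 = 25/9 ≈ 2.7778)
h(l) = 4 (h(l) = -2 + 6 = 4)
q(C, R) = R + 2*C
w(X, f) = 4 + 4*X (w(X, f) = 4*X + 2*2 = 4*X + 4 = 4 + 4*X)
Z(F) = 3 - F²
(-42*w(7, r(5)))*Z(-6) = (-42*(4 + 4*7))*(3 - 1*(-6)²) = (-42*(4 + 28))*(3 - 1*36) = (-42*32)*(3 - 36) = -1344*(-33) = 44352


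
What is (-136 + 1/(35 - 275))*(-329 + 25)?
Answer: 620179/15 ≈ 41345.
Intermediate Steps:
(-136 + 1/(35 - 275))*(-329 + 25) = (-136 + 1/(-240))*(-304) = (-136 - 1/240)*(-304) = -32641/240*(-304) = 620179/15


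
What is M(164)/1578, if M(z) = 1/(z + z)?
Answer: 1/517584 ≈ 1.9321e-6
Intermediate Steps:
M(z) = 1/(2*z)
M(164)/1578 = ((½)/164)/1578 = ((½)*(1/164))*(1/1578) = (1/328)*(1/1578) = 1/517584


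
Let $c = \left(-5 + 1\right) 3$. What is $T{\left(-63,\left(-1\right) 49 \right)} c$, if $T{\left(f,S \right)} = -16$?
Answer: $192$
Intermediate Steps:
$c = -12$ ($c = \left(-4\right) 3 = -12$)
$T{\left(-63,\left(-1\right) 49 \right)} c = \left(-16\right) \left(-12\right) = 192$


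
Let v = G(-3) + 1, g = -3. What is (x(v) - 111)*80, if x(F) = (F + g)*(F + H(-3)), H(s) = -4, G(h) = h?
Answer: -6480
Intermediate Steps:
v = -2 (v = -3 + 1 = -2)
x(F) = (-4 + F)*(-3 + F) (x(F) = (F - 3)*(F - 4) = (-3 + F)*(-4 + F) = (-4 + F)*(-3 + F))
(x(v) - 111)*80 = ((12 + (-2)² - 7*(-2)) - 111)*80 = ((12 + 4 + 14) - 111)*80 = (30 - 111)*80 = -81*80 = -6480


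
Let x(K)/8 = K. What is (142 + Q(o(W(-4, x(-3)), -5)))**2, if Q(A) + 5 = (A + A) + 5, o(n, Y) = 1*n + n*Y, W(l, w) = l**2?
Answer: 196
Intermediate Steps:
x(K) = 8*K
o(n, Y) = n + Y*n
Q(A) = 2*A (Q(A) = -5 + ((A + A) + 5) = -5 + (2*A + 5) = -5 + (5 + 2*A) = 2*A)
(142 + Q(o(W(-4, x(-3)), -5)))**2 = (142 + 2*((-4)**2*(1 - 5)))**2 = (142 + 2*(16*(-4)))**2 = (142 + 2*(-64))**2 = (142 - 128)**2 = 14**2 = 196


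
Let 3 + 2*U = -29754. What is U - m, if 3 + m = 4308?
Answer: -38367/2 ≈ -19184.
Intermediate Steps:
U = -29757/2 (U = -3/2 + (1/2)*(-29754) = -3/2 - 14877 = -29757/2 ≈ -14879.)
m = 4305 (m = -3 + 4308 = 4305)
U - m = -29757/2 - 1*4305 = -29757/2 - 4305 = -38367/2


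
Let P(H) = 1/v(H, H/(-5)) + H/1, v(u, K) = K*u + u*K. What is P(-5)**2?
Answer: 2601/100 ≈ 26.010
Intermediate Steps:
v(u, K) = 2*K*u (v(u, K) = K*u + K*u = 2*K*u)
P(H) = H - 5/(2*H**2) (P(H) = 1/(2*(H/(-5))*H) + H/1 = 1/(2*(H*(-1/5))*H) + H*1 = 1/(2*(-H/5)*H) + H = 1/(-2*H**2/5) + H = 1*(-5/(2*H**2)) + H = -5/(2*H**2) + H = H - 5/(2*H**2))
P(-5)**2 = (-5 - 5/2/(-5)**2)**2 = (-5 - 5/2*1/25)**2 = (-5 - 1/10)**2 = (-51/10)**2 = 2601/100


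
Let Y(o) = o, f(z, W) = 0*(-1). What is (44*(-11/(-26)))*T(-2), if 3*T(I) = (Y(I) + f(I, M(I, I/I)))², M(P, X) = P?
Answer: 968/39 ≈ 24.821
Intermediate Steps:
f(z, W) = 0
T(I) = I²/3 (T(I) = (I + 0)²/3 = I²/3)
(44*(-11/(-26)))*T(-2) = (44*(-11/(-26)))*((⅓)*(-2)²) = (44*(-11*(-1/26)))*((⅓)*4) = (44*(11/26))*(4/3) = (242/13)*(4/3) = 968/39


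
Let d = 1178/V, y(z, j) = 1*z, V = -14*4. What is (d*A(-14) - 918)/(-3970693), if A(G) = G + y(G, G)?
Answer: 329/3970693 ≈ 8.2857e-5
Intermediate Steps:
V = -56
y(z, j) = z
A(G) = 2*G (A(G) = G + G = 2*G)
d = -589/28 (d = 1178/(-56) = 1178*(-1/56) = -589/28 ≈ -21.036)
(d*A(-14) - 918)/(-3970693) = (-589*(-14)/14 - 918)/(-3970693) = (-589/28*(-28) - 918)*(-1/3970693) = (589 - 918)*(-1/3970693) = -329*(-1/3970693) = 329/3970693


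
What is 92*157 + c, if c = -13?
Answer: 14431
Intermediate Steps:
92*157 + c = 92*157 - 13 = 14444 - 13 = 14431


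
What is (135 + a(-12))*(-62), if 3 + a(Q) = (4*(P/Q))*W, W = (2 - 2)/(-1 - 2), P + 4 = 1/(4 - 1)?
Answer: -8184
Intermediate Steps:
P = -11/3 (P = -4 + 1/(4 - 1) = -4 + 1/3 = -4 + ⅓ = -11/3 ≈ -3.6667)
W = 0 (W = 0/(-3) = 0*(-⅓) = 0)
a(Q) = -3 (a(Q) = -3 + (4*(-11/(3*Q)))*0 = -3 - 44/(3*Q)*0 = -3 + 0 = -3)
(135 + a(-12))*(-62) = (135 - 3)*(-62) = 132*(-62) = -8184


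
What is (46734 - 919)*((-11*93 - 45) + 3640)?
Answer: 117836180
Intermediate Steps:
(46734 - 919)*((-11*93 - 45) + 3640) = 45815*((-1023 - 45) + 3640) = 45815*(-1068 + 3640) = 45815*2572 = 117836180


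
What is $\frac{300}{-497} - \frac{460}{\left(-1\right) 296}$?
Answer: $\frac{34955}{36778} \approx 0.95043$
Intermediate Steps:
$\frac{300}{-497} - \frac{460}{\left(-1\right) 296} = 300 \left(- \frac{1}{497}\right) - \frac{460}{-296} = - \frac{300}{497} - - \frac{115}{74} = - \frac{300}{497} + \frac{115}{74} = \frac{34955}{36778}$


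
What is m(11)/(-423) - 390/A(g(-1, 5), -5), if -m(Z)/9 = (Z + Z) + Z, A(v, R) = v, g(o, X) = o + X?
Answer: -9099/94 ≈ -96.798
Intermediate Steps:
g(o, X) = X + o
m(Z) = -27*Z (m(Z) = -9*((Z + Z) + Z) = -9*(2*Z + Z) = -27*Z)
m(11)/(-423) - 390/A(g(-1, 5), -5) = -27*11/(-423) - 390/(5 - 1) = -297*(-1/423) - 390/4 = 33/47 - 390*¼ = 33/47 - 195/2 = -9099/94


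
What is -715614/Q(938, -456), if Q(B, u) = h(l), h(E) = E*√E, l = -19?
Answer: -715614*I*√19/361 ≈ -8640.7*I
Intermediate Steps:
h(E) = E^(3/2)
Q(B, u) = -19*I*√19 (Q(B, u) = (-19)^(3/2) = -19*I*√19)
-715614/Q(938, -456) = -715614*I*√19/361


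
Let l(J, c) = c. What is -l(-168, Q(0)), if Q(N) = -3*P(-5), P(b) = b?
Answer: -15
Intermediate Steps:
Q(N) = 15 (Q(N) = -3*(-5) = 15)
-l(-168, Q(0)) = -1*15 = -15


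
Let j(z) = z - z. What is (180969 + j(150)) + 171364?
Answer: 352333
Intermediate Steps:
j(z) = 0
(180969 + j(150)) + 171364 = (180969 + 0) + 171364 = 180969 + 171364 = 352333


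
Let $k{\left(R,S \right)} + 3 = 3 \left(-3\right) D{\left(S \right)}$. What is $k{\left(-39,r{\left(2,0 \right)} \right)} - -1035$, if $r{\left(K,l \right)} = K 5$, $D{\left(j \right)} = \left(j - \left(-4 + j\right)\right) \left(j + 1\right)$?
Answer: $636$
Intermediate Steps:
$D{\left(j \right)} = 4 + 4 j$ ($D{\left(j \right)} = 4 \left(1 + j\right) = 4 + 4 j$)
$r{\left(K,l \right)} = 5 K$
$k{\left(R,S \right)} = -39 - 36 S$ ($k{\left(R,S \right)} = -3 + 3 \left(-3\right) \left(4 + 4 S\right) = -3 - 9 \left(4 + 4 S\right) = -3 - \left(36 + 36 S\right) = -39 - 36 S$)
$k{\left(-39,r{\left(2,0 \right)} \right)} - -1035 = \left(-39 - 36 \cdot 5 \cdot 2\right) - -1035 = \left(-39 - 360\right) + 1035 = -399 + 1035 = 636$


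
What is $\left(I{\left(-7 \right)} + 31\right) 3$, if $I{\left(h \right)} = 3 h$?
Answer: $30$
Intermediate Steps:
$\left(I{\left(-7 \right)} + 31\right) 3 = \left(3 \left(-7\right) + 31\right) 3 = \left(-21 + 31\right) 3 = 10 \cdot 3 = 30$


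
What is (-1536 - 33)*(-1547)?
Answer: 2427243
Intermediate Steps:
(-1536 - 33)*(-1547) = -1569*(-1547) = 2427243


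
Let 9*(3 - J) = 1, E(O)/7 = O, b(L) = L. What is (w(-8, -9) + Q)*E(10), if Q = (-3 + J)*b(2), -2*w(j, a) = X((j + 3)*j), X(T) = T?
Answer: -12740/9 ≈ -1415.6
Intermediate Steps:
w(j, a) = -j*(3 + j)/2 (w(j, a) = -(j + 3)*j/2 = -(3 + j)*j/2 = -j*(3 + j)/2)
E(O) = 7*O
J = 26/9 (J = 3 - ⅑*1 = 3 - ⅑ = 26/9 ≈ 2.8889)
Q = -2/9 (Q = (-3 + 26/9)*2 = -⅑*2 = -2/9 ≈ -0.22222)
(w(-8, -9) + Q)*E(10) = (-½*(-8)*(3 - 8) - 2/9)*(7*10) = (-½*(-8)*(-5) - 2/9)*70 = (-20 - 2/9)*70 = -182/9*70 = -12740/9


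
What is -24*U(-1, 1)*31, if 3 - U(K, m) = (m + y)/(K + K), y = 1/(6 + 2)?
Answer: -5301/2 ≈ -2650.5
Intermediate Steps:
y = ⅛ (y = 1/8 = ⅛ ≈ 0.12500)
U(K, m) = 3 - (⅛ + m)/(2*K) (U(K, m) = 3 - (m + ⅛)/(K + K) = 3 - (⅛ + m)/(2*K))
-24*U(-1, 1)*31 = -3*(-1 - 8*1 + 48*(-1))/(2*(-1))*31 = -3*(-1)*(-1 - 8 - 48)/2*31 = -3*(-1)*(-57)/2*31 = -24*57/16*31 = -171/2*31 = -5301/2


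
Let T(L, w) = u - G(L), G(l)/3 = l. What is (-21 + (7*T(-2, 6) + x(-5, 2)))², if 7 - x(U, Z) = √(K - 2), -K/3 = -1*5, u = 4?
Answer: (56 - √13)² ≈ 2745.2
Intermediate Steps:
K = 15 (K = -(-3)*5 = -3*(-5) = 15)
G(l) = 3*l
T(L, w) = 4 - 3*L
x(U, Z) = 7 - √13 (x(U, Z) = 7 - √(15 - 2) = 7 - √13)
(-21 + (7*T(-2, 6) + x(-5, 2)))² = (-21 + (7*(4 - 3*(-2)) + (7 - √13)))² = (-21 + (7*(4 + 6) + (7 - √13)))² = (-21 + (7*10 + (7 - √13)))² = (-21 + (70 + (7 - √13)))² = (-21 + (77 - √13))² = (56 - √13)²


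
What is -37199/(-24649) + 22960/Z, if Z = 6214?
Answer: 398547813/76584443 ≈ 5.2040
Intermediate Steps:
-37199/(-24649) + 22960/Z = -37199/(-24649) + 22960/6214 = -37199*(-1/24649) + 22960*(1/6214) = 37199/24649 + 11480/3107 = 398547813/76584443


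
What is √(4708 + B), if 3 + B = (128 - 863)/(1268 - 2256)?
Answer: 5*√45934837/494 ≈ 68.598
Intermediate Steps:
B = -2229/988 (B = -3 + (128 - 863)/(1268 - 2256) = -3 - 735/(-988) = -3 - 735*(-1/988) = -3 + 735/988 = -2229/988 ≈ -2.2561)
√(4708 + B) = √(4708 - 2229/988) = √(4649275/988) = 5*√45934837/494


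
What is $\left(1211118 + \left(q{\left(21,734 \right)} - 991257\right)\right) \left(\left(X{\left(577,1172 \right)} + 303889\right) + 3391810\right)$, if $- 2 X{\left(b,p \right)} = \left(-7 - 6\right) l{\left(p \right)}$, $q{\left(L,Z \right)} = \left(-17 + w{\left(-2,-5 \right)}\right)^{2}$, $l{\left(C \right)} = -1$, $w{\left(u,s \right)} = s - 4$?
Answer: $\frac{1630073873745}{2} \approx 8.1504 \cdot 10^{11}$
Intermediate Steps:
$w{\left(u,s \right)} = -4 + s$
$q{\left(L,Z \right)} = 676$ ($q{\left(L,Z \right)} = \left(-17 - 9\right)^{2} = \left(-26\right)^{2} = 676$)
$X{\left(b,p \right)} = - \frac{13}{2}$ ($X{\left(b,p \right)} = - \frac{\left(-7 - 6\right) \left(-1\right)}{2} = - \frac{\left(-13\right) \left(-1\right)}{2} = \left(- \frac{1}{2}\right) 13 = - \frac{13}{2}$)
$\left(1211118 + \left(q{\left(21,734 \right)} - 991257\right)\right) \left(\left(X{\left(577,1172 \right)} + 303889\right) + 3391810\right) = \left(1211118 + \left(676 - 991257\right)\right) \left(\left(- \frac{13}{2} + 303889\right) + 3391810\right) = \left(1211118 - 990581\right) \left(\frac{607765}{2} + 3391810\right) = 220537 \cdot \frac{7391385}{2} = \frac{1630073873745}{2}$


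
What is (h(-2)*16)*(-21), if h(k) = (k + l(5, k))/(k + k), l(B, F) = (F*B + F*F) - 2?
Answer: -840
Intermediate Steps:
l(B, F) = -2 + F² + B*F (l(B, F) = (B*F + F²) - 2 = (F² + B*F) - 2 = -2 + F² + B*F)
h(k) = (-2 + k² + 6*k)/(2*k) (h(k) = (k + (-2 + k² + 5*k))/(k + k) = (-2 + k² + 6*k)/((2*k)) = (-2 + k² + 6*k)*(1/(2*k)) = (-2 + k² + 6*k)/(2*k))
(h(-2)*16)*(-21) = ((3 + (½)*(-2) - 1/(-2))*16)*(-21) = ((3 - 1 - 1*(-½))*16)*(-21) = ((3 - 1 + ½)*16)*(-21) = ((5/2)*16)*(-21) = 40*(-21) = -840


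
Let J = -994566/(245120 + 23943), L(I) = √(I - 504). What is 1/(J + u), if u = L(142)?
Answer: -133800455829/13598057296567 - 72394897969*I*√362/27196114593134 ≈ -0.0098397 - 0.050647*I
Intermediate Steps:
L(I) = √(-504 + I)
u = I*√362 (u = √(-504 + 142) = √(-362) = I*√362 ≈ 19.026*I)
J = -994566/269063 ≈ -3.6964
1/(J + u) = 1/(-994566/269063 + I*√362)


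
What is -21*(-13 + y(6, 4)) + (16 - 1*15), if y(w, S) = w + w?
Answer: 22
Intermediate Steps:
y(w, S) = 2*w
-21*(-13 + y(6, 4)) + (16 - 1*15) = -21*(-13 + 2*6) + (16 - 1*15) = -21*(-13 + 12) + (16 - 15) = -21*(-1) + 1 = 21 + 1 = 22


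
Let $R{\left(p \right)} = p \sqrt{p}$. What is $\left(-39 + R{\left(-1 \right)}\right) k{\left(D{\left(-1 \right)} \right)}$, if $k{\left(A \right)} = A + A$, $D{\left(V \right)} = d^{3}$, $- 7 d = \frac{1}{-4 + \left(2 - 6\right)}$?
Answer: $- \frac{39}{87808} - \frac{i}{87808} \approx -0.00044415 - 1.1388 \cdot 10^{-5} i$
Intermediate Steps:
$R{\left(p \right)} = p^{\frac{3}{2}}$
$d = \frac{1}{56}$ ($d = - \frac{1}{7 \left(-4 + \left(2 - 6\right)\right)} = - \frac{1}{7 \left(-4 - 4\right)} = - \frac{1}{7 \left(-8\right)} = \left(- \frac{1}{7}\right) \left(- \frac{1}{8}\right) = \frac{1}{56} \approx 0.017857$)
$D{\left(V \right)} = \frac{1}{175616}$ ($D{\left(V \right)} = \left(\frac{1}{56}\right)^{3} = \frac{1}{175616}$)
$k{\left(A \right)} = 2 A$
$\left(-39 + R{\left(-1 \right)}\right) k{\left(D{\left(-1 \right)} \right)} = \left(-39 + \left(-1\right)^{\frac{3}{2}}\right) 2 \cdot \frac{1}{175616} = \left(-39 - i\right) \frac{1}{87808} = - \frac{39}{87808} - \frac{i}{87808}$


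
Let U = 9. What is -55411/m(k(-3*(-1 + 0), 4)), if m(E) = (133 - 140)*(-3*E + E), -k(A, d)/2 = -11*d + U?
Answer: -55411/980 ≈ -56.542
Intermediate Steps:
k(A, d) = -18 + 22*d (k(A, d) = -2*(-11*d + 9) = -2*(9 - 11*d) = -18 + 22*d)
m(E) = 14*E (m(E) = -(-14)*E = 14*E)
-55411/m(k(-3*(-1 + 0), 4)) = -55411*1/(14*(-18 + 22*4)) = -55411*1/(14*(-18 + 88)) = -55411/(14*70) = -55411/980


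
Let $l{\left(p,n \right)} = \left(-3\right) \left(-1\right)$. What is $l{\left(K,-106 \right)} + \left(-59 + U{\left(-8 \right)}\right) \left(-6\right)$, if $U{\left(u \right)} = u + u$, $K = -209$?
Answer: $453$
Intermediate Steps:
$U{\left(u \right)} = 2 u$
$l{\left(p,n \right)} = 3$
$l{\left(K,-106 \right)} + \left(-59 + U{\left(-8 \right)}\right) \left(-6\right) = 3 + \left(-59 + 2 \left(-8\right)\right) \left(-6\right) = 3 + \left(-59 - 16\right) \left(-6\right) = 3 - -450 = 3 + 450 = 453$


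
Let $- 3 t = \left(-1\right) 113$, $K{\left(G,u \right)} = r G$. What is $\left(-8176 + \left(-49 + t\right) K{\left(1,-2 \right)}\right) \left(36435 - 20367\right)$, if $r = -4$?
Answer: $-130643552$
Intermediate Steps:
$K{\left(G,u \right)} = - 4 G$
$t = \frac{113}{3}$ ($t = - \frac{\left(-1\right) 113}{3} = \left(- \frac{1}{3}\right) \left(-113\right) = \frac{113}{3} \approx 37.667$)
$\left(-8176 + \left(-49 + t\right) K{\left(1,-2 \right)}\right) \left(36435 - 20367\right) = \left(-8176 + \left(-49 + \frac{113}{3}\right) \left(\left(-4\right) 1\right)\right) \left(36435 - 20367\right) = \left(-8176 - - \frac{136}{3}\right) 16068 = \left(-8176 + \frac{136}{3}\right) 16068 = \left(- \frac{24392}{3}\right) 16068 = -130643552$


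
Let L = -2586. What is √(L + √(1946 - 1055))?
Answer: √(-2586 + 9*√11) ≈ 50.558*I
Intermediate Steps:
√(L + √(1946 - 1055)) = √(-2586 + √(1946 - 1055)) = √(-2586 + √891) = √(-2586 + 9*√11)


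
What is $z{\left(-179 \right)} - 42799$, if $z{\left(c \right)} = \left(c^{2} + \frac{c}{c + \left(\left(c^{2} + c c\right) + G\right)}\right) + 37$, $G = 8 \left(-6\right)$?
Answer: $- \frac{684589634}{63855} \approx -10721.0$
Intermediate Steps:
$G = -48$
$z{\left(c \right)} = 37 + c^{2} + \frac{c}{-48 + c + 2 c^{2}}$ ($z{\left(c \right)} = \left(c^{2} + \frac{c}{c - \left(48 - c^{2} - c c\right)}\right) + 37 = \left(c^{2} + \frac{c}{c + \left(\left(c^{2} + c^{2}\right) - 48\right)}\right) + 37 = \left(c^{2} + \frac{c}{c + \left(2 c^{2} - 48\right)}\right) + 37 = \left(c^{2} + \frac{c}{c + \left(-48 + 2 c^{2}\right)}\right) + 37 = \left(c^{2} + \frac{c}{-48 + c + 2 c^{2}}\right) + 37 = 37 + c^{2} + \frac{c}{-48 + c + 2 c^{2}}$)
$z{\left(-179 \right)} - 42799 = \frac{-1776 + \left(-179\right)^{3} + 2 \left(-179\right)^{4} + 26 \left(-179\right)^{2} + 38 \left(-179\right)}{-48 - 179 + 2 \left(-179\right)^{2}} - 42799 = \frac{-1776 - 5735339 + 2 \cdot 1026625681 + 26 \cdot 32041 - 6802}{-48 - 179 + 2 \cdot 32041} - 42799 = \frac{-1776 - 5735339 + 2053251362 + 833066 - 6802}{-48 - 179 + 64082} - 42799 = \frac{1}{63855} \cdot 2048340511 - 42799 = \frac{2048340511}{63855} - 42799 = - \frac{684589634}{63855}$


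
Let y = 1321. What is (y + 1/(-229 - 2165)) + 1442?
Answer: 6614621/2394 ≈ 2763.0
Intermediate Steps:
(y + 1/(-229 - 2165)) + 1442 = (1321 + 1/(-229 - 2165)) + 1442 = (1321 + 1/(-2394)) + 1442 = (1321 - 1/2394) + 1442 = 3162473/2394 + 1442 = 6614621/2394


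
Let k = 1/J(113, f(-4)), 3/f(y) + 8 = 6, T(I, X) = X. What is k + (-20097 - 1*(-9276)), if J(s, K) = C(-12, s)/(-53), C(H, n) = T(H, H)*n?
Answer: -14673223/1356 ≈ -10821.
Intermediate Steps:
f(y) = -3/2 (f(y) = 3/(-8 + 6) = 3/(-2) = 3*(-½) = -3/2)
C(H, n) = H*n
J(s, K) = 12*s/53 (J(s, K) = -12*s/(-53) = -12*s*(-1/53) = 12*s/53)
k = 53/1356 (k = 1/((12/53)*113) = 1/(1356/53) = 53/1356 ≈ 0.039086)
k + (-20097 - 1*(-9276)) = 53/1356 + (-20097 - 1*(-9276)) = 53/1356 + (-20097 + 9276) = 53/1356 - 10821 = -14673223/1356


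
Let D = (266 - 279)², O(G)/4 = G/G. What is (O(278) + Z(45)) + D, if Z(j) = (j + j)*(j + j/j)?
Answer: 4313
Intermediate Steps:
O(G) = 4 (O(G) = 4*(G/G) = 4*1 = 4)
D = 169 (D = (-13)² = 169)
Z(j) = 2*j*(1 + j) (Z(j) = (2*j)*(j + 1) = (2*j)*(1 + j) = 2*j*(1 + j))
(O(278) + Z(45)) + D = (4 + 2*45*(1 + 45)) + 169 = (4 + 2*45*46) + 169 = (4 + 4140) + 169 = 4144 + 169 = 4313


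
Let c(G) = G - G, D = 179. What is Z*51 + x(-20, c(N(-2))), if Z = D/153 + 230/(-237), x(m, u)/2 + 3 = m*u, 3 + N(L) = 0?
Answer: 989/237 ≈ 4.1730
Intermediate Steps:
N(L) = -3 (N(L) = -3 + 0 = -3)
c(G) = 0
x(m, u) = -6 + 2*m*u (x(m, u) = -6 + 2*(m*u) = -6 + 2*m*u)
Z = 2411/12087 (Z = 179/153 + 230/(-237) = 179*(1/153) + 230*(-1/237) = 179/153 - 230/237 = 2411/12087 ≈ 0.19947)
Z*51 + x(-20, c(N(-2))) = (2411/12087)*51 + (-6 + 2*(-20)*0) = 2411/237 + (-6 + 0) = 2411/237 - 6 = 989/237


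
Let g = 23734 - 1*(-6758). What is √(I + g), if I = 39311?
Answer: 29*√83 ≈ 264.20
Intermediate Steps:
g = 30492 (g = 23734 + 6758 = 30492)
√(I + g) = √(39311 + 30492) = √69803 = 29*√83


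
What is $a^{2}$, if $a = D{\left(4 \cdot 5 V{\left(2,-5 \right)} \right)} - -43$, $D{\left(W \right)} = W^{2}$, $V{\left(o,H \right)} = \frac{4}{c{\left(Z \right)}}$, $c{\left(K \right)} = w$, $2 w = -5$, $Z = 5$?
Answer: $1138489$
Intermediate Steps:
$w = - \frac{5}{2}$ ($w = \frac{1}{2} \left(-5\right) = - \frac{5}{2} \approx -2.5$)
$c{\left(K \right)} = - \frac{5}{2}$
$V{\left(o,H \right)} = - \frac{8}{5}$ ($V{\left(o,H \right)} = \frac{4}{- \frac{5}{2}} = 4 \left(- \frac{2}{5}\right) = - \frac{8}{5}$)
$a = 1067$ ($a = \left(4 \cdot 5 \left(- \frac{8}{5}\right)\right)^{2} - -43 = \left(20 \left(- \frac{8}{5}\right)\right)^{2} + 43 = \left(-32\right)^{2} + 43 = 1024 + 43 = 1067$)
$a^{2} = 1067^{2} = 1138489$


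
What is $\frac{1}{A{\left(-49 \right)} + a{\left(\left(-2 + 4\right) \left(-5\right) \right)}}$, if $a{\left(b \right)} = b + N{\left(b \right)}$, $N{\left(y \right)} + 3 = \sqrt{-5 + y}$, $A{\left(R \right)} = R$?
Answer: $- \frac{62}{3859} - \frac{i \sqrt{15}}{3859} \approx -0.016066 - 0.0010036 i$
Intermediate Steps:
$N{\left(y \right)} = -3 + \sqrt{-5 + y}$
$a{\left(b \right)} = -3 + b + \sqrt{-5 + b}$ ($a{\left(b \right)} = b + \left(-3 + \sqrt{-5 + b}\right) = -3 + b + \sqrt{-5 + b}$)
$\frac{1}{A{\left(-49 \right)} + a{\left(\left(-2 + 4\right) \left(-5\right) \right)}} = \frac{1}{-49 + \left(-3 + \left(-2 + 4\right) \left(-5\right) + \sqrt{-5 + \left(-2 + 4\right) \left(-5\right)}\right)} = \frac{1}{-49 + \left(-3 + 2 \left(-5\right) + \sqrt{-5 + 2 \left(-5\right)}\right)} = \frac{1}{-49 - \left(13 - \sqrt{-5 - 10}\right)} = \frac{1}{-49 - \left(13 - i \sqrt{15}\right)} = \frac{1}{-62 + i \sqrt{15}}$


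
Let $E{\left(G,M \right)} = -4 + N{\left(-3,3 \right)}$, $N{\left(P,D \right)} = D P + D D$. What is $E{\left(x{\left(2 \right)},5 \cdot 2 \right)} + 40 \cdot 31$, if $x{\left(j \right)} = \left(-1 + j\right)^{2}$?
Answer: $1236$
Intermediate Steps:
$N{\left(P,D \right)} = D^{2} + D P$ ($N{\left(P,D \right)} = D P + D^{2} = D^{2} + D P$)
$E{\left(G,M \right)} = -4$ ($E{\left(G,M \right)} = -4 + 3 \left(3 - 3\right) = -4 + 3 \cdot 0 = -4 + 0 = -4$)
$E{\left(x{\left(2 \right)},5 \cdot 2 \right)} + 40 \cdot 31 = -4 + 40 \cdot 31 = -4 + 1240 = 1236$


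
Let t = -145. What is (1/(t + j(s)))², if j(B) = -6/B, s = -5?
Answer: 25/516961 ≈ 4.8360e-5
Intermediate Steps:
(1/(t + j(s)))² = (1/(-145 - 6/(-5)))² = (1/(-145 - 6*(-⅕)))² = (1/(-145 + 6/5))² = (1/(-719/5))² = (-5/719)² = 25/516961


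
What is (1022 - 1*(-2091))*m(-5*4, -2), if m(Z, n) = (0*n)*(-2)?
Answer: 0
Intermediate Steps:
m(Z, n) = 0 (m(Z, n) = 0*(-2) = 0)
(1022 - 1*(-2091))*m(-5*4, -2) = (1022 - 1*(-2091))*0 = (1022 + 2091)*0 = 3113*0 = 0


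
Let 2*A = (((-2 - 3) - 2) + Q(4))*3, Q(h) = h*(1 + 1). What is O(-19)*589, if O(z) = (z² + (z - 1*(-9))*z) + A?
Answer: 650845/2 ≈ 3.2542e+5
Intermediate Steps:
Q(h) = 2*h (Q(h) = h*2 = 2*h)
A = 3/2 (A = ((((-2 - 3) - 2) + 2*4)*3)/2 = (((-5 - 2) + 8)*3)/2 = ((-7 + 8)*3)/2 = (1*3)/2 = (½)*3 = 3/2 ≈ 1.5000)
O(z) = 3/2 + z² + z*(9 + z) (O(z) = (z² + (z - 1*(-9))*z) + 3/2 = (z² + (z + 9)*z) + 3/2 = (z² + (9 + z)*z) + 3/2 = (z² + z*(9 + z)) + 3/2 = 3/2 + z² + z*(9 + z))
O(-19)*589 = (3/2 + 2*(-19)² + 9*(-19))*589 = (3/2 + 2*361 - 171)*589 = (3/2 + 722 - 171)*589 = (1105/2)*589 = 650845/2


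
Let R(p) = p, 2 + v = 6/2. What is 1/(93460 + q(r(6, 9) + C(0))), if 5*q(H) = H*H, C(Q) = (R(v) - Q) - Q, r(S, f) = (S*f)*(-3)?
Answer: 5/493221 ≈ 1.0137e-5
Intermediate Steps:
v = 1 (v = -2 + 6/2 = -2 + 6*(1/2) = -2 + 3 = 1)
r(S, f) = -3*S*f
C(Q) = 1 - 2*Q (C(Q) = (1 - Q) - Q = 1 - 2*Q)
q(H) = H**2/5 (q(H) = (H*H)/5 = H**2/5)
1/(93460 + q(r(6, 9) + C(0))) = 1/(93460 + (-3*6*9 + (1 - 2*0))**2/5) = 1/(93460 + (-162 + (1 + 0))**2/5) = 1/(93460 + (-162 + 1)**2/5) = 1/(93460 + (1/5)*(-161)**2) = 1/(93460 + (1/5)*25921) = 1/(93460 + 25921/5) = 1/(493221/5) = 5/493221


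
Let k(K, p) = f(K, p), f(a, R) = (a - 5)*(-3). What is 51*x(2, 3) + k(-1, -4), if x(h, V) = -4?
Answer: -186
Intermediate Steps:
f(a, R) = 15 - 3*a (f(a, R) = (-5 + a)*(-3) = 15 - 3*a)
k(K, p) = 15 - 3*K
51*x(2, 3) + k(-1, -4) = 51*(-4) + (15 - 3*(-1)) = -204 + (15 + 3) = -204 + 18 = -186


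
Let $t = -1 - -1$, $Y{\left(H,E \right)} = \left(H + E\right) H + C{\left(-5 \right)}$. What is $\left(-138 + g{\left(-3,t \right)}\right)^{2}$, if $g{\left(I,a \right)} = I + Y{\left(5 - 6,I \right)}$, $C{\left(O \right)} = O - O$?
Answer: $18769$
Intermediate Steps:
$C{\left(O \right)} = 0$
$Y{\left(H,E \right)} = H \left(E + H\right)$ ($Y{\left(H,E \right)} = \left(H + E\right) H + 0 = \left(E + H\right) H + 0 = H \left(E + H\right) + 0 = H \left(E + H\right)$)
$t = 0$ ($t = -1 + 1 = 0$)
$g{\left(I,a \right)} = 1$ ($g{\left(I,a \right)} = I + \left(5 - 6\right) \left(I + \left(5 - 6\right)\right) = I - \left(I - 1\right) = I - \left(-1 + I\right) = 1$)
$\left(-138 + g{\left(-3,t \right)}\right)^{2} = \left(-138 + 1\right)^{2} = \left(-137\right)^{2} = 18769$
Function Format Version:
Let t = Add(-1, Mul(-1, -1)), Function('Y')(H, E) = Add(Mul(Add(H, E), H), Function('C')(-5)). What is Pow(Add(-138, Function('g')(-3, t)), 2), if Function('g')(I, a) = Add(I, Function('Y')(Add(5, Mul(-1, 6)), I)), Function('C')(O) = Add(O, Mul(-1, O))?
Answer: 18769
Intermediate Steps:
Function('C')(O) = 0
Function('Y')(H, E) = Mul(H, Add(E, H)) (Function('Y')(H, E) = Add(Mul(Add(H, E), H), 0) = Add(Mul(Add(E, H), H), 0) = Add(Mul(H, Add(E, H)), 0) = Mul(H, Add(E, H)))
t = 0 (t = Add(-1, 1) = 0)
Function('g')(I, a) = 1 (Function('g')(I, a) = Add(I, Mul(Add(5, Mul(-1, 6)), Add(I, Add(5, Mul(-1, 6))))) = Add(I, Mul(Add(5, -6), Add(I, Add(5, -6)))) = Add(I, Mul(-1, Add(I, -1))) = Add(I, Mul(-1, Add(-1, I))) = Add(I, Add(1, Mul(-1, I))) = 1)
Pow(Add(-138, Function('g')(-3, t)), 2) = Pow(Add(-138, 1), 2) = Pow(-137, 2) = 18769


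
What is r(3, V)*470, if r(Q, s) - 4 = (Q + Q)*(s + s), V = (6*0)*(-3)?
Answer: 1880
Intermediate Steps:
V = 0 (V = 0*(-3) = 0)
r(Q, s) = 4 + 4*Q*s (r(Q, s) = 4 + (Q + Q)*(s + s) = 4 + (2*Q)*(2*s) = 4 + 4*Q*s)
r(3, V)*470 = (4 + 4*3*0)*470 = (4 + 0)*470 = 4*470 = 1880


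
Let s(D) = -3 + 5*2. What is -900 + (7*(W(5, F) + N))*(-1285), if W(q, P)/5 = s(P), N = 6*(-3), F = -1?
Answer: -153815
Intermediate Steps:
s(D) = 7 (s(D) = -3 + 10 = 7)
N = -18
W(q, P) = 35 (W(q, P) = 5*7 = 35)
-900 + (7*(W(5, F) + N))*(-1285) = -900 + (7*(35 - 18))*(-1285) = -900 + (7*17)*(-1285) = -900 + 119*(-1285) = -900 - 152915 = -153815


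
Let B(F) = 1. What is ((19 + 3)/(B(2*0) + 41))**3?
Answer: 1331/9261 ≈ 0.14372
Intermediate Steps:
((19 + 3)/(B(2*0) + 41))**3 = ((19 + 3)/(1 + 41))**3 = (22/42)**3 = (22*(1/42))**3 = (11/21)**3 = 1331/9261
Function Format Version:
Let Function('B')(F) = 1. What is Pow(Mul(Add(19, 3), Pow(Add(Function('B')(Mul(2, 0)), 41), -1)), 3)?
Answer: Rational(1331, 9261) ≈ 0.14372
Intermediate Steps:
Pow(Mul(Add(19, 3), Pow(Add(Function('B')(Mul(2, 0)), 41), -1)), 3) = Pow(Mul(Add(19, 3), Pow(Add(1, 41), -1)), 3) = Pow(Mul(22, Pow(42, -1)), 3) = Pow(Mul(22, Rational(1, 42)), 3) = Pow(Rational(11, 21), 3) = Rational(1331, 9261)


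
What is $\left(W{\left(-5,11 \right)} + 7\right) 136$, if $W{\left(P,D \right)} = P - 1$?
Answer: $136$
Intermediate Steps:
$W{\left(P,D \right)} = -1 + P$
$\left(W{\left(-5,11 \right)} + 7\right) 136 = \left(\left(-1 - 5\right) + 7\right) 136 = \left(-6 + 7\right) 136 = 1 \cdot 136 = 136$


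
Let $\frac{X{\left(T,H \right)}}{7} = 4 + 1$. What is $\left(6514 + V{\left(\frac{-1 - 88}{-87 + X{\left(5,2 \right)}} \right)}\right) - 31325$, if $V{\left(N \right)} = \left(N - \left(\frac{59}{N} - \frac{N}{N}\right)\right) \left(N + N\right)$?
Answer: $- \frac{33691459}{1352} \approx -24920.0$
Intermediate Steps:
$X{\left(T,H \right)} = 35$ ($X{\left(T,H \right)} = 7 \left(4 + 1\right) = 7 \cdot 5 = 35$)
$V{\left(N \right)} = 2 N \left(1 + N - \frac{59}{N}\right)$ ($V{\left(N \right)} = \left(N + \left(- \frac{59}{N} + 1\right)\right) 2 N = \left(N + \left(1 - \frac{59}{N}\right)\right) 2 N = \left(1 + N - \frac{59}{N}\right) 2 N = 2 N \left(1 + N - \frac{59}{N}\right)$)
$\left(6514 + V{\left(\frac{-1 - 88}{-87 + X{\left(5,2 \right)}} \right)}\right) - 31325 = \left(6514 + \left(-118 + 2 \frac{-1 - 88}{-87 + 35} + 2 \left(\frac{-1 - 88}{-87 + 35}\right)^{2}\right)\right) - 31325 = \left(6514 + \left(-118 + 2 \left(- \frac{89}{-52}\right) + 2 \left(- \frac{89}{-52}\right)^{2}\right)\right) - 31325 = \left(6514 + \left(-118 + 2 \left(\left(-89\right) \left(- \frac{1}{52}\right)\right) + 2 \left(\left(-89\right) \left(- \frac{1}{52}\right)\right)^{2}\right)\right) - 31325 = \left(6514 + \left(-118 + 2 \cdot \frac{89}{52} + 2 \left(\frac{89}{52}\right)^{2}\right)\right) - 31325 = \left(6514 + \left(-118 + \frac{89}{26} + 2 \cdot \frac{7921}{2704}\right)\right) - 31325 = \left(6514 + \left(-118 + \frac{89}{26} + \frac{7921}{1352}\right)\right) - 31325 = \left(6514 - \frac{146987}{1352}\right) - 31325 = \frac{8659941}{1352} - 31325 = - \frac{33691459}{1352}$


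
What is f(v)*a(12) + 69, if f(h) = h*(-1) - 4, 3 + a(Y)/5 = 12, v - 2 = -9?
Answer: 204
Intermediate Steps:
v = -7 (v = 2 - 9 = -7)
a(Y) = 45 (a(Y) = -15 + 5*12 = -15 + 60 = 45)
f(h) = -4 - h (f(h) = -h - 4 = -4 - h)
f(v)*a(12) + 69 = (-4 - 1*(-7))*45 + 69 = (-4 + 7)*45 + 69 = 3*45 + 69 = 135 + 69 = 204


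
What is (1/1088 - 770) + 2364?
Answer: 1734273/1088 ≈ 1594.0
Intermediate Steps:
(1/1088 - 770) + 2364 = -837759/1088 + 2364 = 1734273/1088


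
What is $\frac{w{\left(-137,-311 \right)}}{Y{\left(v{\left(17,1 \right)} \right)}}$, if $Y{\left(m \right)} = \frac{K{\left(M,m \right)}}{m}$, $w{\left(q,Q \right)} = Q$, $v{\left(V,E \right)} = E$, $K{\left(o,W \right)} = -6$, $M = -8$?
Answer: $\frac{311}{6} \approx 51.833$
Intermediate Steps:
$Y{\left(m \right)} = - \frac{6}{m}$
$\frac{w{\left(-137,-311 \right)}}{Y{\left(v{\left(17,1 \right)} \right)}} = - \frac{311}{\left(-6\right) 1^{-1}} = - \frac{311}{\left(-6\right) 1} = - \frac{311}{-6} = \left(-311\right) \left(- \frac{1}{6}\right) = \frac{311}{6}$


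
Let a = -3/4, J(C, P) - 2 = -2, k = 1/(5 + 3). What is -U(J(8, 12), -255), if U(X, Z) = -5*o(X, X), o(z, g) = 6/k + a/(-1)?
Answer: 975/4 ≈ 243.75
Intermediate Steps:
k = ⅛ (k = 1/8 = ⅛ ≈ 0.12500)
J(C, P) = 0 (J(C, P) = 2 - 2 = 0)
a = -¾ (a = -3*¼ = -¾ ≈ -0.75000)
o(z, g) = 195/4 (o(z, g) = 6/(⅛) - ¾/(-1) = 6*8 - ¾*(-1) = 48 + ¾ = 195/4)
U(X, Z) = -975/4 (U(X, Z) = -5*195/4 = -975/4)
-U(J(8, 12), -255) = -1*(-975/4) = 975/4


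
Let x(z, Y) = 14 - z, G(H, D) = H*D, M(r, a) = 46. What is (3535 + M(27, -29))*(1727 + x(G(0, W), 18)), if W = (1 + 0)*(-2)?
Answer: 6234521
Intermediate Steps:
W = -2 (W = 1*(-2) = -2)
G(H, D) = D*H
(3535 + M(27, -29))*(1727 + x(G(0, W), 18)) = (3535 + 46)*(1727 + (14 - (-2)*0)) = 3581*(1727 + (14 - 1*0)) = 3581*(1727 + (14 + 0)) = 3581*(1727 + 14) = 3581*1741 = 6234521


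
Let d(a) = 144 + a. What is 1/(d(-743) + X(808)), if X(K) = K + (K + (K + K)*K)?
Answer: 1/1306745 ≈ 7.6526e-7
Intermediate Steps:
X(K) = 2*K + 2*K² (X(K) = K + (K + (2*K)*K) = K + (K + 2*K²) = 2*K + 2*K²)
1/(d(-743) + X(808)) = 1/((144 - 743) + 2*808*(1 + 808)) = 1/(-599 + 2*808*809) = 1/(-599 + 1307344) = 1/1306745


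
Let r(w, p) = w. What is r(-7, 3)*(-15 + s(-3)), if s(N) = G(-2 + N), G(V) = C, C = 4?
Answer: 77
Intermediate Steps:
G(V) = 4
s(N) = 4
r(-7, 3)*(-15 + s(-3)) = -7*(-15 + 4) = -7*(-11) = 77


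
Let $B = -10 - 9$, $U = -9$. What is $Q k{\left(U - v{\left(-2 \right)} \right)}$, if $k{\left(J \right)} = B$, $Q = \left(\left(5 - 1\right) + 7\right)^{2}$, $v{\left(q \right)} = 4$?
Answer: $-2299$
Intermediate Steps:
$Q = 121$ ($Q = \left(\left(5 - 1\right) + 7\right)^{2} = \left(4 + 7\right)^{2} = 11^{2} = 121$)
$B = -19$ ($B = -10 - 9 = -19$)
$k{\left(J \right)} = -19$
$Q k{\left(U - v{\left(-2 \right)} \right)} = 121 \left(-19\right) = -2299$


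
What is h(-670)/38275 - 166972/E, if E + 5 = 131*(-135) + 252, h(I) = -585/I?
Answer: 428188191223/44718443150 ≈ 9.5752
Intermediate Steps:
E = -17438 (E = -5 + (131*(-135) + 252) = -5 + (-17685 + 252) = -5 - 17433 = -17438)
h(-670)/38275 - 166972/E = -585/(-670)/38275 - 166972/(-17438) = -585*(-1/670)*(1/38275) - 166972*(-1/17438) = (117/134)*(1/38275) + 83486/8719 = 117/5128850 + 83486/8719 = 428188191223/44718443150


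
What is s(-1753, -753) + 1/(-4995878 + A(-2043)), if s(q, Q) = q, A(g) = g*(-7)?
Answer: -8732704482/4981577 ≈ -1753.0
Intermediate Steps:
A(g) = -7*g
s(-1753, -753) + 1/(-4995878 + A(-2043)) = -1753 + 1/(-4995878 - 7*(-2043)) = -1753 + 1/(-4995878 + 14301) = -1753 + 1/(-4981577) = -1753 - 1/4981577 = -8732704482/4981577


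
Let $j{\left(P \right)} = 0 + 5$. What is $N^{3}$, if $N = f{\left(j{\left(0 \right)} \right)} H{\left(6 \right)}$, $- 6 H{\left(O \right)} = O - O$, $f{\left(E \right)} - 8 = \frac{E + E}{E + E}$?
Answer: $0$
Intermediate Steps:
$j{\left(P \right)} = 5$
$f{\left(E \right)} = 9$ ($f{\left(E \right)} = 8 + \frac{E + E}{E + E} = 8 + \frac{2 E}{2 E} = 8 + 2 E \frac{1}{2 E} = 8 + 1 = 9$)
$H{\left(O \right)} = 0$ ($H{\left(O \right)} = - \frac{O - O}{6} = \left(- \frac{1}{6}\right) 0 = 0$)
$N = 0$ ($N = 9 \cdot 0 = 0$)
$N^{3} = 0^{3} = 0$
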